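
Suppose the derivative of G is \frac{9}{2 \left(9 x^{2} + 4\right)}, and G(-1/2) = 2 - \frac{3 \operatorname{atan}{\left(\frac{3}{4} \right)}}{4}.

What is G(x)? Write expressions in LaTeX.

G(x) = \frac{3 \operatorname{atan}{\left(\frac{3 x}{2} \right)}}{4} + 2

Differentiate the proposed G(x) back; it has to land on the given G'(x).
A general antiderivative is \frac{3 \operatorname{atan}{\left(\frac{3 x}{2} \right)}}{4} + C.
The condition gives C = 2 - \frac{3 \operatorname{atan}{\left(\frac{3}{4} \right)}}{4} - (- \frac{3 \operatorname{atan}{\left(\frac{3}{4} \right)}}{4}) = 2.
So G(x) = \frac{3 \operatorname{atan}{\left(\frac{3 x}{2} \right)}}{4} + 2.
Check: d/dx[\frac{3 \operatorname{atan}{\left(\frac{3 x}{2} \right)}}{4} + 2] = \frac{9}{18 x^{2} + 8}, which equals G'(x).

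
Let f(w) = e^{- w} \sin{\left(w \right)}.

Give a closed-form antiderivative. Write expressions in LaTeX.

A first test for any F(w): its w-derivative must equal f(w) identically.
Check: d/dw[\frac{\left(- \sin{\left(w \right)} - \cos{\left(w \right)}\right) e^{- w}}{2}] = e^{- w} \sin{\left(w \right)} = f(w).

An antiderivative is F(w) = \frac{\left(- \sin{\left(w \right)} - \cos{\left(w \right)}\right) e^{- w}}{2}.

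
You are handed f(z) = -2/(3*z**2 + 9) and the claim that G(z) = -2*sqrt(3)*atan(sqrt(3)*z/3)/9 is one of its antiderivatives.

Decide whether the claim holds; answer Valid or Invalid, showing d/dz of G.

d/dz[G] = -2/(3*z**2 + 9)
This equals f(z) exactly, so the claim holds.

Valid: G'(z) = f(z).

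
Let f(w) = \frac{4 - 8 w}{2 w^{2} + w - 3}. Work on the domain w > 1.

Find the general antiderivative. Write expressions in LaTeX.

F(w) = - \frac{4 \log{\left(w - 1 \right)}}{5} - \frac{16 \log{\left(w + \frac{3}{2} \right)}}{5} + C

Factor the denominator (\left(w - 1\right) \left(2 w + 3\right)) and decompose: f = - \frac{32}{5 \left(2 w + 3\right)} - \frac{4}{5 \left(w - 1\right)}; each piece integrates to a log, atan, or power term.
Check: d/dw[- \frac{4 \log{\left(w - 1 \right)}}{5} - \frac{16 \log{\left(w + \frac{3}{2} \right)}}{5}] = \frac{4 - 8 w}{2 w^{2} + w - 3} = f(w).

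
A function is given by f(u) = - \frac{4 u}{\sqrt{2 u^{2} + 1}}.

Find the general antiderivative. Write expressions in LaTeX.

F(u) = - 2 \sqrt{2 u^{2} + 1} + C

The substitution w = 2 u^{2} + 1 works: f is exactly (dF/dw)*(dw/du) for that inner function.
Check: d/du[- 2 \sqrt{2 u^{2} + 1}] = - \frac{4 u}{\sqrt{2 u^{2} + 1}} = f(u).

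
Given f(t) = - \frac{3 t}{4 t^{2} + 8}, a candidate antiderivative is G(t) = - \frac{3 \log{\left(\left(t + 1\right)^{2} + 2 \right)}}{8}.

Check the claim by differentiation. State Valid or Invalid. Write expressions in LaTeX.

Invalid: d/dt[G] - f = \frac{3 t^{2} + 3 t - 6}{4 t^{4} + 8 t^{3} + 20 t^{2} + 16 t + 24}, which is not 0.

d/dt[G] = \frac{- 3 t - 3}{4 t^{2} + 8 t + 12}
d/dt[G] - f(t) = \frac{3 t^{2} + 3 t - 6}{4 t^{4} + 8 t^{3} + 20 t^{2} + 16 t + 24} != 0.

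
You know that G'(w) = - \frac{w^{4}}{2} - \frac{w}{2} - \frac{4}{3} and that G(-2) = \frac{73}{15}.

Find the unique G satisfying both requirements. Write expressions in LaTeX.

G(w) = - \frac{w^{5}}{10} - \frac{w^{2}}{4} - \frac{4 w}{3}

Integrate term by term and add the pieces.
A general antiderivative is - \frac{w^{5}}{10} - \frac{w^{2}}{4} - \frac{4 w}{3} + C.
The condition gives C = \frac{73}{15} - (\frac{73}{15}) = 0.
So G(w) = - \frac{w^{5}}{10} - \frac{w^{2}}{4} - \frac{4 w}{3}.
Check: d/dw[- \frac{w^{5}}{10} - \frac{w^{2}}{4} - \frac{4 w}{3}] = - \frac{w^{4}}{2} - \frac{w}{2} - \frac{4}{3} = G'(w).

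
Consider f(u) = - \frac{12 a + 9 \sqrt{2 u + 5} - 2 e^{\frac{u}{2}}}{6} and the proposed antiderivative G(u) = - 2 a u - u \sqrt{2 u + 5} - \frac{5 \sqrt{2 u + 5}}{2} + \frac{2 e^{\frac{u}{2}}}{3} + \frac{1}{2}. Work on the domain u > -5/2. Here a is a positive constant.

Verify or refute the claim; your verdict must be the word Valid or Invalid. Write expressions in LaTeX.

Valid - differentiating G returns exactly f.

d/du[G] = \frac{- 12 a \sqrt{2 u + 5} - 18 u + 2 \sqrt{2 u + 5} e^{\frac{u}{2}} - 45}{6 \sqrt{2 u + 5}}
This equals f(u) exactly, so the claim holds.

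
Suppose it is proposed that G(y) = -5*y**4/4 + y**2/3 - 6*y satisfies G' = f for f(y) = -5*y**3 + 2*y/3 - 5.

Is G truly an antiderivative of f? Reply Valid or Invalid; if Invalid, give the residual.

d/dy[G] = -5*y**3 + 2*y/3 - 6
d/dy[G] - f(y) = -1 != 0.

Invalid: d/dy[G] - f = -1, which is not 0.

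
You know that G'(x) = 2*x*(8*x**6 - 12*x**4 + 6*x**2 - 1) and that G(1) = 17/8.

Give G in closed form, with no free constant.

G'(x) matches the chain-rule pattern g'(h)*h' with inner function h(x) = 1/2 - x**2; substituting u = h(x) collapses the integral.
A general antiderivative is 2*(1/2 - x**2)**4 + C.
The condition gives C = 17/8 - (1/8) = 2.
So G(x) = (16*x**8 - 32*x**6 + 24*x**4 - 8*x**2 + 17)/8.
Check: d/dx[(16*x**8 - 32*x**6 + 24*x**4 - 8*x**2 + 17)/8] = 16*x**7 - 24*x**5 + 12*x**3 - 2*x, which equals G'(x).

G(x) = (16*x**8 - 32*x**6 + 24*x**4 - 8*x**2 + 17)/8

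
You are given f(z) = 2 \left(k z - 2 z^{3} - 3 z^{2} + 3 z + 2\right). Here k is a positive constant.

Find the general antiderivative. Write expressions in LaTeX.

F(z) = k z^{2} - z^{4} - 2 z^{3} + 3 z^{2} + 4 z + C

For F(z) to be correct the identity F'(z) - f(z) = 0 must hold.
Check: d/dz[k z^{2} - z^{4} - 2 z^{3} + 3 z^{2} + 4 z] = 2 k z - 4 z^{3} - 6 z^{2} + 6 z + 4, which equals f(z).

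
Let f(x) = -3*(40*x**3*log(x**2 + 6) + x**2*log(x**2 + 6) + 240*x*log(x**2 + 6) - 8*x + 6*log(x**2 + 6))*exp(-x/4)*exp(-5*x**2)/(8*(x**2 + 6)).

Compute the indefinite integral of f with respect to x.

F(x) = 3*exp(-5*x**2 - x/4)*log(x**2 + 6)/2 + C

Recognize the product-rule pattern: f = u'v + uv' with u = 3*exp(-5*x**2 - x/4)/2, v = log(x**2 + 6), so integration by parts undoes it.
Check: d/dx[3*exp(-5*x**2 - x/4)*log(x**2 + 6)/2] = (-120*x**3*log(x**2 + 6) - 3*x**2*log(x**2 + 6) - 720*x*log(x**2 + 6) + 24*x - 18*log(x**2 + 6))/(8*x**2*exp(x/4)*exp(5*x**2) + 48*exp(x/4)*exp(5*x**2)), which equals f(x).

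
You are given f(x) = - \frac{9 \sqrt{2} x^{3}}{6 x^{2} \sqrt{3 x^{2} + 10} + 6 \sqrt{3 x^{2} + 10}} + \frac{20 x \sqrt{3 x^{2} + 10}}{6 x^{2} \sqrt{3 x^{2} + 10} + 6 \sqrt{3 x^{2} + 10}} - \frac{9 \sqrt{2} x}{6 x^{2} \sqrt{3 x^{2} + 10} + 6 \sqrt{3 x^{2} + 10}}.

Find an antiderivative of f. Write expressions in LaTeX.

An antiderivative is F(x) = - \sqrt{\frac{3 x^{2}}{2} + 5} + \frac{5 \log{\left(2 x^{2} + 2 \right)}}{3}.

Integrate term by term and add the pieces.
Check: d/dx[- \sqrt{\frac{3 x^{2}}{2} + 5} + \frac{5 \log{\left(2 x^{2} + 2 \right)}}{3}] = \frac{- 9 \sqrt{2} x^{3} + 20 x \sqrt{3 x^{2} + 10} - 9 \sqrt{2} x}{6 x^{2} \sqrt{3 x^{2} + 10} + 6 \sqrt{3 x^{2} + 10}}, which equals f(x).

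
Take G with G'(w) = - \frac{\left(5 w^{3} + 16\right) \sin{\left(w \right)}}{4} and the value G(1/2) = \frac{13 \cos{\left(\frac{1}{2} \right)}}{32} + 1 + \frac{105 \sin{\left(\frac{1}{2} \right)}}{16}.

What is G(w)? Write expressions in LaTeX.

G(w) = \frac{5 w^{3} \cos{\left(w \right)}}{4} - \frac{15 w^{2} \sin{\left(w \right)}}{4} - \frac{15 w \cos{\left(w \right)}}{2} + \frac{15 \sin{\left(w \right)}}{2} + 4 \cos{\left(w \right)} + 1

For G(w) to be correct, d/dw[G] must agree with the stated G'(w) identically.
A general antiderivative is \frac{5 w^{3} \cos{\left(w \right)}}{4} - \frac{15 w^{2} \sin{\left(w \right)}}{4} - \frac{15 w \cos{\left(w \right)}}{2} + \frac{15 \sin{\left(w \right)}}{2} + 4 \cos{\left(w \right)} + C.
The condition gives C = \frac{13 \cos{\left(\frac{1}{2} \right)}}{32} + 1 + \frac{105 \sin{\left(\frac{1}{2} \right)}}{16} - (\frac{13 \cos{\left(\frac{1}{2} \right)}}{32} + \frac{105 \sin{\left(\frac{1}{2} \right)}}{16}) = 1.
So G(w) = \frac{5 w^{3} \cos{\left(w \right)}}{4} - \frac{15 w^{2} \sin{\left(w \right)}}{4} - \frac{15 w \cos{\left(w \right)}}{2} + \frac{15 \sin{\left(w \right)}}{2} + 4 \cos{\left(w \right)} + 1.
Check: d/dw[\frac{5 w^{3} \cos{\left(w \right)}}{4} - \frac{15 w^{2} \sin{\left(w \right)}}{4} - \frac{15 w \cos{\left(w \right)}}{2} + \frac{15 \sin{\left(w \right)}}{2} + 4 \cos{\left(w \right)} + 1] = - \frac{5 w^{3} \sin{\left(w \right)}}{4} - 4 \sin{\left(w \right)}, which equals G'(w).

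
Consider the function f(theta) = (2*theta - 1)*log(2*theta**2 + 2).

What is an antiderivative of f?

An antiderivative is F(theta) = -theta**2 + theta*(theta - 1)*log(2*theta**2 + 2) + 2*theta + log(theta**2 + 1) - 2*atan(theta).

A first test for any F(theta): its theta-derivative must equal f(theta) identically.
Check: d/dtheta[-theta**2 + theta*(theta - 1)*log(2*theta**2 + 2) + 2*theta + log(theta**2 + 1) - 2*atan(theta)] = 2*theta*log(theta**2 + 1) + 2*theta*log(2) - log(theta**2 + 1) - log(2), which equals f(theta).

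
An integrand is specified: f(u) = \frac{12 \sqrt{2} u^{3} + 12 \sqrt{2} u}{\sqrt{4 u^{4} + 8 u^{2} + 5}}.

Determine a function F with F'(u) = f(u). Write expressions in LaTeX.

f matches the chain-rule pattern g'(h)*h' with inner function h(u) = 2 u^{4} + 4 u^{2} + \frac{5}{2}; substituting w = h(u) collapses the integral.
Check: d/du[3 \sqrt{2 u^{4} + 4 u^{2} + \frac{5}{2}}] = \frac{12 \sqrt{2} u^{3} + 12 \sqrt{2} u}{\sqrt{4 u^{4} + 8 u^{2} + 5}} = f(u).

An antiderivative is F(u) = 3 \sqrt{2 u^{4} + 4 u^{2} + \frac{5}{2}}.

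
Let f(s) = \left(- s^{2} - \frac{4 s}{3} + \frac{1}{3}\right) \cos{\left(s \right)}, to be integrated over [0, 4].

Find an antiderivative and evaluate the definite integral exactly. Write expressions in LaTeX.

For F(s) to be correct the identity F'(s) - f(s) = 0 must hold.
F(s) = \frac{- 3 s^{2} \sin{\left(s \right)} - 4 s \sin{\left(s \right)} - 6 s \cos{\left(s \right)} + 7 \sin{\left(s \right)} - 4 \cos{\left(s \right)}}{3} is an antiderivative of f.
Check: d/ds[\frac{- 3 s^{2} \sin{\left(s \right)} - 4 s \sin{\left(s \right)} - 6 s \cos{\left(s \right)} + 7 \sin{\left(s \right)} - 4 \cos{\left(s \right)}}{3}] = - s^{2} \cos{\left(s \right)} - \frac{4 s \cos{\left(s \right)}}{3} + \frac{\cos{\left(s \right)}}{3}, which equals f(s).
F(4) = - \frac{28 \cos{\left(4 \right)}}{3} - 19 \sin{\left(4 \right)}; F(0) = - \frac{4}{3}.
Integral = F(4) - F(0) = \frac{4}{3} - \frac{28 \cos{\left(4 \right)}}{3} - 19 \sin{\left(4 \right)}.

Antiderivative: F(s) = \frac{- 3 s^{2} \sin{\left(s \right)} - 4 s \sin{\left(s \right)} - 6 s \cos{\left(s \right)} + 7 \sin{\left(s \right)} - 4 \cos{\left(s \right)}}{3}; value = \frac{4}{3} - \frac{28 \cos{\left(4 \right)}}{3} - 19 \sin{\left(4 \right)}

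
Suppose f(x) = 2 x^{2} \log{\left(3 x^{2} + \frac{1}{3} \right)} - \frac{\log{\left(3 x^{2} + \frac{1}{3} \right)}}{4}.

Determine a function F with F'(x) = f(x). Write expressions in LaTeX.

An antiderivative is F(x) = \frac{2 x^{3} \log{\left(3 x^{2} + \frac{1}{3} \right)}}{3} - \frac{4 x^{3}}{9} - \frac{x \log{\left(3 x^{2} + \frac{1}{3} \right)}}{4} + \frac{35 x}{54} - \frac{35 \operatorname{atan}{\left(3 x \right)}}{162}.

The integrand splits into summands that can be handled one at a time.
Check: d/dx[\frac{2 x^{3} \log{\left(3 x^{2} + \frac{1}{3} \right)}}{3} - \frac{4 x^{3}}{9} - \frac{x \log{\left(3 x^{2} + \frac{1}{3} \right)}}{4} + \frac{35 x}{54} - \frac{35 \operatorname{atan}{\left(3 x \right)}}{162}] = 2 x^{2} \log{\left(3 x^{2} + \frac{1}{3} \right)} - \frac{\log{\left(3 x^{2} + \frac{1}{3} \right)}}{4} = f(x).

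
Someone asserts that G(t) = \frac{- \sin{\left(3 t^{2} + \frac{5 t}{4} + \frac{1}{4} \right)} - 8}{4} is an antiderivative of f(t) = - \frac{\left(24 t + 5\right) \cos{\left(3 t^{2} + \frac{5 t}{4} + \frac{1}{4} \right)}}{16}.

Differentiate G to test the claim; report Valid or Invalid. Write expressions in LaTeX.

d/dt[G] = - \frac{3 t \cos{\left(3 t^{2} + \frac{5 t}{4} + \frac{1}{4} \right)}}{2} - \frac{5 \cos{\left(3 t^{2} + \frac{5 t}{4} + \frac{1}{4} \right)}}{16}
This equals f(t) exactly, so the claim holds.

Valid. The derivative of G reproduces f.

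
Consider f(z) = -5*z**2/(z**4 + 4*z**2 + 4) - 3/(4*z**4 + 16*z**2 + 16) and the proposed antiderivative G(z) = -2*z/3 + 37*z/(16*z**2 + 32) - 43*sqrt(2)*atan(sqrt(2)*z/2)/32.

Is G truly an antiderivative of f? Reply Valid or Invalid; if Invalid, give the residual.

Invalid: d/dz[G] - f = -2/3, which is not 0.

d/dz[G] = (-8*z**4 - 92*z**2 - 41)/(12*z**4 + 48*z**2 + 48)
d/dz[G] - f(z) = -2/3 != 0.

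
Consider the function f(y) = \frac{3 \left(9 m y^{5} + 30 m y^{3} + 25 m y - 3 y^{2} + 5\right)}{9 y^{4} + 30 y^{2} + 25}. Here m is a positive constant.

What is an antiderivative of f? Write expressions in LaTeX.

An antiderivative is F(y) = \frac{3 m y^{2}}{2} + \frac{3 y}{2 \left(\frac{3 y^{2}}{2} + \frac{5}{2}\right)}.

Differentiate the proposed F(y) back; it has to land on f(y) exactly.
Check: d/dy[\frac{3 m y^{2}}{2} + \frac{3 y}{2 \left(\frac{3 y^{2}}{2} + \frac{5}{2}\right)}] = \frac{27 m y^{5} + 90 m y^{3} + 75 m y - 9 y^{2} + 15}{9 y^{4} + 30 y^{2} + 25}, which equals f(y).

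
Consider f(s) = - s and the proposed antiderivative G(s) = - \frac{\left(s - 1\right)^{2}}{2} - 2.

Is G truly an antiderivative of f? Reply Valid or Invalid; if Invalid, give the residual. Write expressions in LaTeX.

d/ds[G] = 1 - s
d/ds[G] - f(s) = 1 != 0.

Invalid: d/ds[G] - f = 1, which is not 0.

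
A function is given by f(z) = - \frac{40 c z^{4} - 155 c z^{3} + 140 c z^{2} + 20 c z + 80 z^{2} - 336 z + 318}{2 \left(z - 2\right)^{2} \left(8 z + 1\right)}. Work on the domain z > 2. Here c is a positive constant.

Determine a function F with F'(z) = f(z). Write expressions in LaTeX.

Whatever form F(z) takes, F'(z) = f(z) is non-negotiable.
Check: d/dz[- \frac{5 c z^{2}}{4} - 5 \log{\left(4 z + \frac{1}{2} \right)} - \frac{1}{z - 2}] = \frac{- 40 c z^{4} + 155 c z^{3} - 140 c z^{2} - 20 c z - 80 z^{2} + 336 z - 318}{16 z^{3} - 62 z^{2} + 56 z + 8}, which equals f(z).

An antiderivative is F(z) = - \frac{5 c z^{2}}{4} - 5 \log{\left(4 z + \frac{1}{2} \right)} - \frac{1}{z - 2}.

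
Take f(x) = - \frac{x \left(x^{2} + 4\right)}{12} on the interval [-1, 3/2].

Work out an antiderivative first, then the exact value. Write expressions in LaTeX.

f matches the chain-rule pattern g'(h)*h' with inner function h(x) = - \frac{x^{2}}{4} - 1; substituting u = h(x) collapses the integral.
F(x) = - \frac{x^{4}}{48} - \frac{x^{2}}{6} is an antiderivative of f.
Check: d/dx[- \frac{x^{4}}{48} - \frac{x^{2}}{6}] = - \frac{x^{3}}{12} - \frac{x}{3}, which equals f(x).
F(3/2) = - \frac{123}{256}; F(-1) = - \frac{3}{16}.
Integral = F(3/2) - F(-1) = - \frac{75}{256}.

Antiderivative: F(x) = - \frac{x^{4}}{48} - \frac{x^{2}}{6}; value = - \frac{75}{256}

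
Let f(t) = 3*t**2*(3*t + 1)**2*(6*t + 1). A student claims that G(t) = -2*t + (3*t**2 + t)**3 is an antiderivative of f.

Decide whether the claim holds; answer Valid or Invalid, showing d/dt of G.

Invalid: d/dt[G] - f = -2, which is not 0.

d/dt[G] = 162*t**5 + 135*t**4 + 36*t**3 + 3*t**2 - 2
d/dt[G] - f(t) = -2 != 0.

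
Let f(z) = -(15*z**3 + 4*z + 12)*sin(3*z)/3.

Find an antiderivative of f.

For F(z) to be correct the identity F'(z) - f(z) = 0 must hold.
Check: d/dz[(15*z**3*cos(3*z) - 15*z**2*sin(3*z) - 6*z*cos(3*z) + 2*sin(3*z) + 12*cos(3*z))/9] = -5*z**3*sin(3*z) - 4*z*sin(3*z)/3 - 4*sin(3*z), which equals f(z).

An antiderivative is F(z) = (15*z**3*cos(3*z) - 15*z**2*sin(3*z) - 6*z*cos(3*z) + 2*sin(3*z) + 12*cos(3*z))/9.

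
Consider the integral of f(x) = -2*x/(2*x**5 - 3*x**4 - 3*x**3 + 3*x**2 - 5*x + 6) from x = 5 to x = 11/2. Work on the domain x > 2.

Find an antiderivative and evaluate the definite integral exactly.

Antiderivative: F(x) = -4*log(x - 2)/35 + log(x - 1)/5 + 24*log(x + 3/2)/455 - 9*log(x**2 + 1)/130 + 7*atan(x)/65; value = -log(4)/5 - 9*log(125/4)/130 - 7*atan(5)/65 - 4*log(7/2)/35 - 24*log(13/2)/455 + 24*log(7)/455 + 4*log(3)/35 + 7*atan(11/2)/65 + 9*log(26)/130 + log(9/2)/5

The denominator factors as (x - 2)*(x - 1)*(2*x + 3)*(x**2 + 1); partial fractions split f into directly integrable pieces: -(9*x - 7)/(65*(x**2 + 1)) + 48/(455*(2*x + 3)) + 1/(5*(x - 1)) - 4/(35*(x - 2)).
F(x) = -4*log(x - 2)/35 + log(x - 1)/5 + 24*log(x + 3/2)/455 - 9*log(x**2 + 1)/130 + 7*atan(x)/65 is an antiderivative of f.
Check: d/dx[-4*log(x - 2)/35 + log(x - 1)/5 + 24*log(x + 3/2)/455 - 9*log(x**2 + 1)/130 + 7*atan(x)/65] = -2*x/(2*x**5 - 3*x**4 - 3*x**3 + 3*x**2 - 5*x + 6) = f(x).
F(11/2) = -9*log(125/4)/130 - 4*log(7/2)/35 + 24*log(7)/455 + 7*atan(11/2)/65 + log(9/2)/5; F(5) = -9*log(26)/130 - 4*log(3)/35 + 24*log(13/2)/455 + 7*atan(5)/65 + log(4)/5.
Integral = F(11/2) - F(5) = -log(4)/5 - 9*log(125/4)/130 - 7*atan(5)/65 - 4*log(7/2)/35 - 24*log(13/2)/455 + 24*log(7)/455 + 4*log(3)/35 + 7*atan(11/2)/65 + 9*log(26)/130 + log(9/2)/5.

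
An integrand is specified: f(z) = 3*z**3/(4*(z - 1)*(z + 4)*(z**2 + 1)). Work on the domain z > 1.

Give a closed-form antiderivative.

Factor the denominator (4*(z - 1)*(z + 4)*(z**2 + 1)) and decompose: f = 3*(5*z - 3)/(136*(z**2 + 1)) + 48/(85*(z + 4)) + 3/(40*(z - 1)); each piece integrates to a log, atan, or power term.
Check: d/dz[3*log(z - 1)/40 + 48*log(z + 4)/85 + 15*log(z**2 + 1)/272 - 9*atan(z)/136] = 3*z**3/(4*z**4 + 12*z**3 - 12*z**2 + 12*z - 16), which equals f(z).

An antiderivative is F(z) = 3*log(z - 1)/40 + 48*log(z + 4)/85 + 15*log(z**2 + 1)/272 - 9*atan(z)/136.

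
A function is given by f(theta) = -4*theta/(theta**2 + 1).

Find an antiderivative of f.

An antiderivative is F(theta) = -log(theta**4 + 2*theta**2 + 1).

The substitution u = theta**4 + 2*theta**2 + 1 works: f is exactly (dF/du)*(du/dtheta) for that inner function.
Check: d/dtheta[-log(theta**4 + 2*theta**2 + 1)] = -4*theta/(theta**2 + 1) = f(theta).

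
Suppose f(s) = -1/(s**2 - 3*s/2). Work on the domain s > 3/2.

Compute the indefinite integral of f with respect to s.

Factor the denominator (s*(2*s - 3)) and decompose: f = -4/(3*(2*s - 3)) + 2/(3*s); each piece integrates to a log, atan, or power term.
Check: d/ds[2*log(s)/3 - 2*log(s - 3/2)/3] = -2/(2*s**2 - 3*s), which equals f(s).

F(s) = 2*log(s)/3 - 2*log(s - 3/2)/3 + C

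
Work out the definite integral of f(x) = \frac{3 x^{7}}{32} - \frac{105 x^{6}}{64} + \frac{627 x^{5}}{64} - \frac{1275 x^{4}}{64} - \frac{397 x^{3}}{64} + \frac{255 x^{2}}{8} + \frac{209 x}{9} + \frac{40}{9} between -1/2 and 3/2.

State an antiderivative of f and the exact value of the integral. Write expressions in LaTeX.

Antiderivative: F(x) = \frac{\left(3 x^{2} - 15 x - 8\right)^{4}}{6912}; value = \frac{212111}{4608}

f matches the chain-rule pattern g'(h)*h' with inner function h(x) = \frac{x^{2}}{4} - \frac{5 x}{4} - \frac{2}{3}; substituting u = h(x) collapses the integral.
F(x) = \frac{\left(3 x^{2} - 15 x - 8\right)^{4}}{6912} is an antiderivative of f.
Check: d/dx[\frac{\left(3 x^{2} - 15 x - 8\right)^{4}}{6912}] = \frac{3 x^{7}}{32} - \frac{105 x^{6}}{64} + \frac{627 x^{5}}{64} - \frac{1275 x^{4}}{64} - \frac{397 x^{3}}{64} + \frac{255 x^{2}}{8} + \frac{209 x}{9} + \frac{40}{9} = f(x).
F(3/2) = \frac{81450625}{1769472}; F(-1/2) = \frac{1}{1769472}.
Integral = F(3/2) - F(-1/2) = \frac{212111}{4608}.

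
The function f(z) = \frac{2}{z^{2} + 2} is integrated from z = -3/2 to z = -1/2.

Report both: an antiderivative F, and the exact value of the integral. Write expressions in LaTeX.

Antiderivative: F(z) = \sqrt{2} \operatorname{atan}{\left(\frac{\sqrt{2} z}{2} \right)}; value = - \sqrt{2} \operatorname{atan}{\left(\frac{\sqrt{2}}{4} \right)} + \sqrt{2} \operatorname{atan}{\left(\frac{3 \sqrt{2}}{4} \right)}

Differentiate the proposed F(z) back; it has to land on f(z) exactly.
F(z) = \sqrt{2} \operatorname{atan}{\left(\frac{\sqrt{2} z}{2} \right)} is an antiderivative of f.
Check: d/dz[\sqrt{2} \operatorname{atan}{\left(\frac{\sqrt{2} z}{2} \right)}] = \frac{2}{z^{2} + 2} = f(z).
F(-1/2) = - \sqrt{2} \operatorname{atan}{\left(\frac{\sqrt{2}}{4} \right)}; F(-3/2) = - \sqrt{2} \operatorname{atan}{\left(\frac{3 \sqrt{2}}{4} \right)}.
Integral = F(-1/2) - F(-3/2) = - \sqrt{2} \operatorname{atan}{\left(\frac{\sqrt{2}}{4} \right)} + \sqrt{2} \operatorname{atan}{\left(\frac{3 \sqrt{2}}{4} \right)}.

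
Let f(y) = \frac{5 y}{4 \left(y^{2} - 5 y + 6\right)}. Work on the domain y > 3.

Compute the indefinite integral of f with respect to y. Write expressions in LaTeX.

F(y) = - \frac{5 \left(- 3 \log{\left(y - 3 \right)} + 2 \log{\left(y - 2 \right)}\right)}{4} + C

The denominator factors as 4 \left(y - 3\right) \left(y - 2\right); partial fractions split f into directly integrable pieces: - \frac{5}{2 \left(y - 2\right)} + \frac{15}{4 \left(y - 3\right)}.
Check: d/dy[- \frac{5 \left(- 3 \log{\left(y - 3 \right)} + 2 \log{\left(y - 2 \right)}\right)}{4}] = \frac{5 y}{4 y^{2} - 20 y + 24}, which equals f(y).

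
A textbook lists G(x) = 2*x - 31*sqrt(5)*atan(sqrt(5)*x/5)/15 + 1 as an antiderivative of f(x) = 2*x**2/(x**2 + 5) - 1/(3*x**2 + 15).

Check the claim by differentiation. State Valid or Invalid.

d/dx[G] = (6*x**2 - 1)/(3*x**2 + 15)
This equals f(x) exactly, so the claim holds.

Valid - the claim checks out under differentiation.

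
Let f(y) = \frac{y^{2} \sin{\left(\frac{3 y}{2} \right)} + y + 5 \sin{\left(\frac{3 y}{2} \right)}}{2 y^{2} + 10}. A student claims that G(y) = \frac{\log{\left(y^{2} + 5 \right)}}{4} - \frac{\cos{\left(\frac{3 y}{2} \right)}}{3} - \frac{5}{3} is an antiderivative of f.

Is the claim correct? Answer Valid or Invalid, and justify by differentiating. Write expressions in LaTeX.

d/dy[G] = \frac{y^{2} \sin{\left(\frac{3 y}{2} \right)} + y + 5 \sin{\left(\frac{3 y}{2} \right)}}{2 y^{2} + 10}
This equals f(y) exactly, so the claim holds.

Valid - differentiating G returns exactly f.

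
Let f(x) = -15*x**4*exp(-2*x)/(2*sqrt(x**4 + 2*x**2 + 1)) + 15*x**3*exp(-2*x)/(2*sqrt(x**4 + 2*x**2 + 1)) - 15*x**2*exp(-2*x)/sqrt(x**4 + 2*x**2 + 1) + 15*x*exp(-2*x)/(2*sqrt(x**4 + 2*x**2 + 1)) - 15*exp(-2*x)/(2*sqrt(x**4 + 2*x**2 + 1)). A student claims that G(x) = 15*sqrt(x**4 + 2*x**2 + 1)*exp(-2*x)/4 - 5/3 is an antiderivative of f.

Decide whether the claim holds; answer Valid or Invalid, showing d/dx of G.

Valid - differentiating G returns exactly f.

d/dx[G] = (-15*x**4 + 15*x**3 - 30*x**2 + 15*x - 15)*exp(-2*x)/(2*sqrt(x**4 + 2*x**2 + 1))
This equals f(x) exactly, so the claim holds.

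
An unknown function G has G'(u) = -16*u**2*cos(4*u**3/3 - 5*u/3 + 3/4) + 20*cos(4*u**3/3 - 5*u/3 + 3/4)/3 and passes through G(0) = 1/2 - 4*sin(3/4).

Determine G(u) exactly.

The substitution w = 4*u**3/3 - 5*u/3 + 3/4 works: G'(u) is exactly (dG/dw)*(dw/du) for that inner function.
A general antiderivative is -4*sin(4*u**3/3 - 5*u/3 + 3/4) + C.
The condition gives C = 1/2 - 4*sin(3/4) - (-4*sin(3/4)) = 1/2.
So G(u) = 1/2 - 4*sin(4*u**3/3 - 5*u/3 + 3/4).
Check: d/du[1/2 - 4*sin(4*u**3/3 - 5*u/3 + 3/4)] = -16*u**2*cos(4*u**3/3 - 5*u/3 + 3/4) + 20*cos(4*u**3/3 - 5*u/3 + 3/4)/3 = G'(u).

G(u) = 1/2 - 4*sin(4*u**3/3 - 5*u/3 + 3/4)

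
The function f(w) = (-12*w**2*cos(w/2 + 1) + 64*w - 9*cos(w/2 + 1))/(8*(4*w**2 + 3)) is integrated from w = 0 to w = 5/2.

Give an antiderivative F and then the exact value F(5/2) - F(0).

Antiderivative: F(w) = log(4*w**2 + 3) - 3*sin(w/2 + 1)/4; value = -log(3) - 3*sin(9/4)/4 + 3*sin(1)/4 + log(28)

Recover f(w) by differentiating a candidate F(w); any mismatch rules it out.
F(w) = log(4*w**2 + 3) - 3*sin(w/2 + 1)/4 is an antiderivative of f.
Check: d/dw[log(4*w**2 + 3) - 3*sin(w/2 + 1)/4] = (-12*w**2*cos(w/2 + 1) + 64*w - 9*cos(w/2 + 1))/(32*w**2 + 24), which equals f(w).
F(5/2) = -3*sin(9/4)/4 + log(28); F(0) = -3*sin(1)/4 + log(3).
Integral = F(5/2) - F(0) = -log(3) - 3*sin(9/4)/4 + 3*sin(1)/4 + log(28).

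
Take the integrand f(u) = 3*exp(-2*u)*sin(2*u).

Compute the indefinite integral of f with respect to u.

F(u) = -3*(sin(2*u) + cos(2*u))*exp(-2*u)/4 + C

An antiderivative F(u) passes only if d/du[F] lands on f(u) exactly.
Check: d/du[-3*(sin(2*u) + cos(2*u))*exp(-2*u)/4] = 3*exp(-2*u)*sin(2*u) = f(u).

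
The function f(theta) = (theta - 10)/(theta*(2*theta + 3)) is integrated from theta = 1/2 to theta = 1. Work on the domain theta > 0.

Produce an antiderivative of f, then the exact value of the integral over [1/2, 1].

Antiderivative: F(theta) = (-20*log(theta) + 23*log(theta + 3/2))/6; value = -43*log(2)/6 + 23*log(5/2)/6

Factor the denominator (theta*(2*theta + 3)) and decompose: f = 23/(3*(2*theta + 3)) - 10/(3*theta); each piece integrates to a log, atan, or power term.
F(theta) = (-20*log(theta) + 23*log(theta + 3/2))/6 is an antiderivative of f.
Check: d/dtheta[(-20*log(theta) + 23*log(theta + 3/2))/6] = (theta - 10)/(2*theta**2 + 3*theta), which equals f(theta).
F(1) = 23*log(5/2)/6; F(1/2) = 43*log(2)/6.
Integral = F(1) - F(1/2) = -43*log(2)/6 + 23*log(5/2)/6.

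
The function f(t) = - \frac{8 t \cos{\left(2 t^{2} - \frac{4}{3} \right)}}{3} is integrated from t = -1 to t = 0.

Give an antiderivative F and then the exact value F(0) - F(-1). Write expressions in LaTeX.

Antiderivative: F(t) = - \frac{2 \sin{\left(2 t^{2} - \frac{4}{3} \right)}}{3}; value = \frac{2 \sin{\left(\frac{2}{3} \right)}}{3} + \frac{2 \sin{\left(\frac{4}{3} \right)}}{3}

The substitution u = 2 t^{2} - \frac{4}{3} works: f is exactly (dF/du)*(du/dt) for that inner function.
F(t) = - \frac{2 \sin{\left(2 t^{2} - \frac{4}{3} \right)}}{3} is an antiderivative of f.
Check: d/dt[- \frac{2 \sin{\left(2 t^{2} - \frac{4}{3} \right)}}{3}] = - \frac{8 t \cos{\left(2 t^{2} - \frac{4}{3} \right)}}{3} = f(t).
F(0) = \frac{2 \sin{\left(\frac{4}{3} \right)}}{3}; F(-1) = - \frac{2 \sin{\left(\frac{2}{3} \right)}}{3}.
Integral = F(0) - F(-1) = \frac{2 \sin{\left(\frac{2}{3} \right)}}{3} + \frac{2 \sin{\left(\frac{4}{3} \right)}}{3}.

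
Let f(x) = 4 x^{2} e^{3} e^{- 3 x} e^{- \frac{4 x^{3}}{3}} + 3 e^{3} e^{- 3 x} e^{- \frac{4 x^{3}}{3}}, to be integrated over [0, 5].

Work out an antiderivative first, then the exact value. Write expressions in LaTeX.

The substitution u = - \frac{4 x^{3}}{3} - 3 x + 3 works: f is exactly (dF/du)*(du/dx) for that inner function.
F(x) = - e^{3} e^{- 3 x} e^{- \frac{4 x^{3}}{3}} is an antiderivative of f.
Check: d/dx[- e^{3} e^{- 3 x} e^{- \frac{4 x^{3}}{3}}] = \left(4 x^{2} e^{3} + 3 e^{3}\right) e^{- 3 x} e^{- \frac{4 x^{3}}{3}}, which equals f(x).
F(5) = - \frac{1}{e^{\frac{536}{3}}}; F(0) = - e^{3}.
Integral = F(5) - F(0) = - \frac{1}{e^{\frac{536}{3}}} + e^{3}.

Antiderivative: F(x) = - e^{3} e^{- 3 x} e^{- \frac{4 x^{3}}{3}}; value = - \frac{1}{e^{\frac{536}{3}}} + e^{3}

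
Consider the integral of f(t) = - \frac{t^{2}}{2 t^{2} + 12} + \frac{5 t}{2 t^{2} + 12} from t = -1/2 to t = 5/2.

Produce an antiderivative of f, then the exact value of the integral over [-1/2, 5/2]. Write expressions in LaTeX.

Integrate term by term and add the pieces.
F(t) = - \frac{2 t - 5 \log{\left(t^{2} + 6 \right)} - 2 \sqrt{6} \operatorname{atan}{\left(\frac{\sqrt{6} t}{6} \right)}}{4} is an antiderivative of f.
Check: d/dt[- \frac{2 t - 5 \log{\left(t^{2} + 6 \right)} - 2 \sqrt{6} \operatorname{atan}{\left(\frac{\sqrt{6} t}{6} \right)}}{4}] = \frac{- t^{2} + 5 t}{2 t^{2} + 12}, which equals f(t).
F(5/2) = - \frac{5}{4} + \frac{\sqrt{6} \operatorname{atan}{\left(\frac{5 \sqrt{6}}{12} \right)}}{2} + \frac{5 \log{\left(\frac{49}{4} \right)}}{4}; F(-1/2) = - \frac{\sqrt{6} \operatorname{atan}{\left(\frac{\sqrt{6}}{12} \right)}}{2} + \frac{1}{4} + \frac{5 \log{\left(\frac{25}{4} \right)}}{4}.
Integral = F(5/2) - F(-1/2) = - \frac{5 \log{\left(\frac{25}{4} \right)}}{4} - \frac{3}{2} + \frac{\sqrt{6} \operatorname{atan}{\left(\frac{\sqrt{6}}{12} \right)}}{2} + \frac{\sqrt{6} \operatorname{atan}{\left(\frac{5 \sqrt{6}}{12} \right)}}{2} + \frac{5 \log{\left(\frac{49}{4} \right)}}{4}.

Antiderivative: F(t) = - \frac{2 t - 5 \log{\left(t^{2} + 6 \right)} - 2 \sqrt{6} \operatorname{atan}{\left(\frac{\sqrt{6} t}{6} \right)}}{4}; value = - \frac{5 \log{\left(\frac{25}{4} \right)}}{4} - \frac{3}{2} + \frac{\sqrt{6} \operatorname{atan}{\left(\frac{\sqrt{6}}{12} \right)}}{2} + \frac{\sqrt{6} \operatorname{atan}{\left(\frac{5 \sqrt{6}}{12} \right)}}{2} + \frac{5 \log{\left(\frac{49}{4} \right)}}{4}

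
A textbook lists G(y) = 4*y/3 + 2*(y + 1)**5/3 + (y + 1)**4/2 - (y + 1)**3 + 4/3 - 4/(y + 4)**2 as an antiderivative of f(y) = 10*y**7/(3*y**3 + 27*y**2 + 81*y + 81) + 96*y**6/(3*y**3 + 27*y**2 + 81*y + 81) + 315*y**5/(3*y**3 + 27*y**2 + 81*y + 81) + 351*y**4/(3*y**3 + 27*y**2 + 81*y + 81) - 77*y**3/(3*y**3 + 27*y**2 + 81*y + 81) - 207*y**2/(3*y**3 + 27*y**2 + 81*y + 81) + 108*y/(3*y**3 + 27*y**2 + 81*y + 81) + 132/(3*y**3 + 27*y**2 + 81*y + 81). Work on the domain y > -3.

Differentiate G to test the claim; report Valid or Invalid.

d/dy[G] = (10*y**7 + 166*y**6 + 1101*y**5 + 3716*y**4 + 6747*y**3 + 6468*y**2 + 3088*y + 728)/(3*y**3 + 36*y**2 + 144*y + 192)
d/dy[G] - f(y) = (40*y**9 + 918*y**8 + 8998*y**7 + 49001*y**6 + 161373*y**5 + 327409*y**4 + 398761*y**3 + 271044*y**2 + 89784*y + 11208)/(3*y**6 + 63*y**5 + 549*y**4 + 2541*y**3 + 6588*y**2 + 9072*y + 5184) != 0.

Invalid: d/dy[G] - f = (40*y**9 + 918*y**8 + 8998*y**7 + 49001*y**6 + 161373*y**5 + 327409*y**4 + 398761*y**3 + 271044*y**2 + 89784*y + 11208)/(3*y**6 + 63*y**5 + 549*y**4 + 2541*y**3 + 6588*y**2 + 9072*y + 5184), which is not 0.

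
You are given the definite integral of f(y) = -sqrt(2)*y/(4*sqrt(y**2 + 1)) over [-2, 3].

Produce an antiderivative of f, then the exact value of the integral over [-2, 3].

Antiderivative: F(y) = -sqrt(y**2/2 + 1/2)/2; value = -sqrt(5)/2 + sqrt(10)/4

The substitution u = y**2/2 + 1/2 works: f is exactly (dF/du)*(du/dy) for that inner function.
F(y) = -sqrt(y**2/2 + 1/2)/2 is an antiderivative of f.
Check: d/dy[-sqrt(y**2/2 + 1/2)/2] = -sqrt(2)*y/(4*sqrt(y**2 + 1)) = f(y).
F(3) = -sqrt(5)/2; F(-2) = -sqrt(10)/4.
Integral = F(3) - F(-2) = -sqrt(5)/2 + sqrt(10)/4.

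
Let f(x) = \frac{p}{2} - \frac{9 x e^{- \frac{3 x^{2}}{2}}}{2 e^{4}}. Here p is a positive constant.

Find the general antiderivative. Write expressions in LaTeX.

An antiderivative F(x) passes only if d/dx[F] lands on f(x) exactly.
Check: d/dx[\frac{p x}{2} + \frac{3 e^{- \frac{3 x^{2}}{2} - 4}}{2}] = \frac{\left(p e^{4} e^{\frac{3 x^{2}}{2}} - 9 x\right) e^{- \frac{3 x^{2}}{2}}}{2 e^{4}}, which equals f(x).

F(x) = \frac{p x}{2} + \frac{3 e^{- \frac{3 x^{2}}{2} - 4}}{2} + C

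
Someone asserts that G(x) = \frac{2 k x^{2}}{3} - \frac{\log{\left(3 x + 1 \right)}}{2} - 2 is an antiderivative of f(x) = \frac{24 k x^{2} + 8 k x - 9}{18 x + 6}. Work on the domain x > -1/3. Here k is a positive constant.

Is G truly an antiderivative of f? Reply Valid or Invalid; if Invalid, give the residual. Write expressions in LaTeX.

Valid. The derivative of G reproduces f.

d/dx[G] = \frac{24 k x^{2} + 8 k x - 9}{18 x + 6}
This equals f(x) exactly, so the claim holds.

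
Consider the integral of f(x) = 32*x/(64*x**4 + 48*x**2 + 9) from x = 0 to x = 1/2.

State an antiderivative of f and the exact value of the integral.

f matches the chain-rule pattern g'(h)*h' with inner function h(x) = 4*x**2 + 3/2; substituting u = h(x) collapses the integral.
F(x) = -2/(8*x**2 + 3) is an antiderivative of f.
Check: d/dx[-2/(8*x**2 + 3)] = 32*x/(64*x**4 + 48*x**2 + 9) = f(x).
F(1/2) = -2/5; F(0) = -2/3.
Integral = F(1/2) - F(0) = 4/15.

Antiderivative: F(x) = -2/(8*x**2 + 3); value = 4/15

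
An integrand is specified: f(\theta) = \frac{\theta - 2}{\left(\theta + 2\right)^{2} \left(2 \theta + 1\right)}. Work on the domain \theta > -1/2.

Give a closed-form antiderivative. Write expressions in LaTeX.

Factor the denominator (\left(\theta + 2\right)^{2} \left(2 \theta + 1\right)) and decompose: f = - \frac{10}{9 \left(2 \theta + 1\right)} + \frac{5}{9 \left(\theta + 2\right)} + \frac{4}{3 \left(\theta + 2\right)^{2}}; each piece integrates to a log, atan, or power term.
Check: d/d\theta[- \frac{5 \log{\left(\theta + \frac{1}{2} \right)}}{9} + \frac{5 \log{\left(\theta + 2 \right)}}{9} - \frac{4}{3 \theta + 6}] = \frac{\theta - 2}{2 \theta^{3} + 9 \theta^{2} + 12 \theta + 4}, which equals f(\theta).

An antiderivative is F(\theta) = - \frac{5 \log{\left(\theta + \frac{1}{2} \right)}}{9} + \frac{5 \log{\left(\theta + 2 \right)}}{9} - \frac{4}{3 \theta + 6}.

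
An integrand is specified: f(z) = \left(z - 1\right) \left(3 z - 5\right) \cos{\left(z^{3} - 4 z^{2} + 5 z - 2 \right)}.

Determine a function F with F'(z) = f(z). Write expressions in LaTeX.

f matches the chain-rule pattern g'(h)*h' with inner function h(z) = z^{3} - 4 z^{2} + 5 z - 2; substituting u = h(z) collapses the integral.
Check: d/dz[\sin{\left(z^{3} - 4 z^{2} + 5 z - 2 \right)}] = 3 z^{2} \cos{\left(z^{3} - 4 z^{2} + 5 z - 2 \right)} - 8 z \cos{\left(z^{3} - 4 z^{2} + 5 z - 2 \right)} + 5 \cos{\left(z^{3} - 4 z^{2} + 5 z - 2 \right)}, which equals f(z).

An antiderivative is F(z) = \sin{\left(z^{3} - 4 z^{2} + 5 z - 2 \right)}.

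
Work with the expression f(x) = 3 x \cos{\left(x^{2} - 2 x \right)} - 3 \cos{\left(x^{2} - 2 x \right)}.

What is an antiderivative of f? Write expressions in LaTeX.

The substitution u = x^{2} - 2 x works: f is exactly (dF/du)*(du/dx) for that inner function.
Check: d/dx[\frac{3 \sin{\left(x^{2} - 2 x \right)}}{2}] = 3 x \cos{\left(x^{2} - 2 x \right)} - 3 \cos{\left(x^{2} - 2 x \right)} = f(x).

An antiderivative is F(x) = \frac{3 \sin{\left(x^{2} - 2 x \right)}}{2}.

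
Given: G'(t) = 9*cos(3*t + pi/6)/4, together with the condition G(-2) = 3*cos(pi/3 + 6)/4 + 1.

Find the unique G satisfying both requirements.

Recover the given G'(t) by differentiating a candidate G(t); any mismatch rules it out.
A general antiderivative is 3*sin(3*t + pi/6)/4 + C.
The condition gives C = 3*cos(pi/3 + 6)/4 + 1 - (3*cos(pi/3 + 6)/4) = 1.
So G(t) = 3*sin(3*t + pi/6)/4 + 1.
Check: d/dt[3*sin(3*t + pi/6)/4 + 1] = 9*cos(3*t + pi/6)/4 = G'(t).

G(t) = 3*sin(3*t + pi/6)/4 + 1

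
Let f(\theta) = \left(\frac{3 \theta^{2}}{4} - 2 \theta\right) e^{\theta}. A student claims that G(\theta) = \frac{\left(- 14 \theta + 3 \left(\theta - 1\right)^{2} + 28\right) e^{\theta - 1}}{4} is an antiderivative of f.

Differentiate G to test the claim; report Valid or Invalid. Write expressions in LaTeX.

Invalid: d/d\theta[G] - f = - \frac{3 \theta^{2} e^{\theta}}{4} + \frac{3 \theta^{2} e^{\theta}}{4 e} - \frac{7 \theta e^{\theta}}{2 e} + 2 \theta e^{\theta} + \frac{11 e^{\theta}}{4 e}, which is not 0.

d/d\theta[G] = \frac{3 \theta^{2} e^{\theta}}{4 e} - \frac{7 \theta e^{\theta}}{2 e} + \frac{11 e^{\theta}}{4 e}
d/d\theta[G] - f(\theta) = - \frac{3 \theta^{2} e^{\theta}}{4} + \frac{3 \theta^{2} e^{\theta}}{4 e} - \frac{7 \theta e^{\theta}}{2 e} + 2 \theta e^{\theta} + \frac{11 e^{\theta}}{4 e} != 0.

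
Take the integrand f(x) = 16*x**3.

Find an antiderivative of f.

An antiderivative is F(x) = 4*x**4.

A first test for any F(x): its x-derivative must equal f(x) identically.
Check: d/dx[4*x**4] = 16*x**3 = f(x).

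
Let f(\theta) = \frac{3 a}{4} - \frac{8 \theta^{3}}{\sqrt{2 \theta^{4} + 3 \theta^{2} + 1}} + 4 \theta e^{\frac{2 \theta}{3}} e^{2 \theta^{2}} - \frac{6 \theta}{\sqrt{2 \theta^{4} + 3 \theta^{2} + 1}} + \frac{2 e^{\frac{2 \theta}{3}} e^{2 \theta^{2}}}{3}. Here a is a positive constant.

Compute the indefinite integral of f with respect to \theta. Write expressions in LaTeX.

F(\theta) = \frac{3 a \theta}{4} - 2 \sqrt{2 \theta^{4} + 3 \theta^{2} + 1} + e^{2 \theta^{2} + \frac{2 \theta}{3}} + C

The integrand splits into summands that can be handled one at a time.
Check: d/d\theta[\frac{3 a \theta}{4} - 2 \sqrt{2 \theta^{4} + 3 \theta^{2} + 1} + e^{2 \theta^{2} + \frac{2 \theta}{3}}] = \frac{9 a \sqrt{2 \theta^{4} + 3 \theta^{2} + 1} - 96 \theta^{3} + 48 \theta \sqrt{2 \theta^{4} + 3 \theta^{2} + 1} e^{\frac{2 \theta}{3}} e^{2 \theta^{2}} - 72 \theta + 8 \sqrt{2 \theta^{4} + 3 \theta^{2} + 1} e^{\frac{2 \theta}{3}} e^{2 \theta^{2}}}{12 \sqrt{2 \theta^{4} + 3 \theta^{2} + 1}}, which equals f(\theta).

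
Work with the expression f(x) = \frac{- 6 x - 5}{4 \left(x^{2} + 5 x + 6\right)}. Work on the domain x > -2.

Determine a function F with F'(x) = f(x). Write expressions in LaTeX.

An antiderivative is F(x) = \frac{7 \log{\left(x + 2 \right)}}{4} - \frac{13 \log{\left(x + 3 \right)}}{4}.

Factor the denominator (4 \left(x + 2\right) \left(x + 3\right)) and decompose: f = - \frac{13}{4 \left(x + 3\right)} + \frac{7}{4 \left(x + 2\right)}; each piece integrates to a log, atan, or power term.
Check: d/dx[\frac{7 \log{\left(x + 2 \right)}}{4} - \frac{13 \log{\left(x + 3 \right)}}{4}] = \frac{- 6 x - 5}{4 x^{2} + 20 x + 24}, which equals f(x).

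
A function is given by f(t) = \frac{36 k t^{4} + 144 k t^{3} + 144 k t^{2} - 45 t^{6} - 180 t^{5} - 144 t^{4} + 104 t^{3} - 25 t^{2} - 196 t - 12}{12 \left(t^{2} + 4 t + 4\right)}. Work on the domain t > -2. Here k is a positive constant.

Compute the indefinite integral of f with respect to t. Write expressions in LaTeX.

F(t) = \frac{12 k t^{4} + 24 k t^{3} - 9 t^{6} - 18 t^{5} + 12 t^{4} + 4 t^{3} - 49 t^{2} - 18 t - 24}{12 t + 24} + C

A first test for any F(t): its t-derivative must equal f(t) identically.
Check: d/dt[\frac{12 k t^{4} + 24 k t^{3} - 9 t^{6} - 18 t^{5} + 12 t^{4} + 4 t^{3} - 49 t^{2} - 18 t - 24}{12 t + 24}] = \frac{36 k t^{4} + 144 k t^{3} + 144 k t^{2} - 45 t^{6} - 180 t^{5} - 144 t^{4} + 104 t^{3} - 25 t^{2} - 196 t - 12}{12 t^{2} + 48 t + 48}, which equals f(t).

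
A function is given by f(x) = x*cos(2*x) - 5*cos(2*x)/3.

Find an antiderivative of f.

An antiderivative is F(x) = (6*x*sin(2*x) - 10*sin(2*x) + 3*cos(2*x))/12.

The integrand splits into summands that can be handled one at a time.
Check: d/dx[(6*x*sin(2*x) - 10*sin(2*x) + 3*cos(2*x))/12] = x*cos(2*x) - 5*cos(2*x)/3 = f(x).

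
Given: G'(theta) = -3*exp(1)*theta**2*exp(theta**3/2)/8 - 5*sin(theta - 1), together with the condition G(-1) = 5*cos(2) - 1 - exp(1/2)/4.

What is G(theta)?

Integrate term by term and add the pieces.
A general antiderivative is -exp(theta**3/2 + 1)/4 + 5*cos(theta - 1) + C.
The condition gives C = 5*cos(2) - 1 - exp(1/2)/4 - (5*cos(2) - exp(1/2)/4) = -1.
So G(theta) = -exp(1)*exp(theta**3/2)/4 + 5*cos(theta - 1) - 1.
Check: d/dtheta[-exp(1)*exp(theta**3/2)/4 + 5*cos(theta - 1) - 1] = -3*exp(1)*theta**2*exp(theta**3/2)/8 - 5*sin(theta - 1) = G'(theta).

G(theta) = -exp(1)*exp(theta**3/2)/4 + 5*cos(theta - 1) - 1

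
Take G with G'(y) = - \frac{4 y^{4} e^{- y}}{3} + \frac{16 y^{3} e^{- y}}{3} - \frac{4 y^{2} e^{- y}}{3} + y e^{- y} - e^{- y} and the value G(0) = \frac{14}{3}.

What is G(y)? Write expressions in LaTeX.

G(y) = \frac{\left(4 y^{4} + 4 y^{2} + 5 y + 6 e^{y} + 8\right) e^{- y}}{3}

G'(y) has the shape u'v + uv' for u = \frac{4 y^{4}}{3} + \frac{4 y^{2}}{3} + \frac{5 y}{3} + \frac{8}{3} and v = e^{- y} — it is the derivative of the product u*v.
A general antiderivative is \frac{4 \left(y^{4} + y^{2} + \frac{5 y}{4} + 2\right) e^{- y}}{3} + C.
The condition gives C = \frac{14}{3} - (\frac{8}{3}) = 2.
So G(y) = \frac{\left(4 y^{4} + 4 y^{2} + 5 y + 6 e^{y} + 8\right) e^{- y}}{3}.
Check: d/dy[\frac{\left(4 y^{4} + 4 y^{2} + 5 y + 6 e^{y} + 8\right) e^{- y}}{3}] = \frac{\left(- 4 y^{4} + 16 y^{3} - 4 y^{2} + 3 y - 3\right) e^{- y}}{3}, which equals G'(y).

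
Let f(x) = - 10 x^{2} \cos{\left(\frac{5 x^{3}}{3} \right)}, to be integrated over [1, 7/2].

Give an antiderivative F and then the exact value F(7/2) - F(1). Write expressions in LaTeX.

Antiderivative: F(x) = - 2 \sin{\left(\frac{5 x^{3}}{3} \right)}; value = - 2 \sin{\left(\frac{1715}{24} \right)} + 2 \sin{\left(\frac{5}{3} \right)}

The substitution u = \frac{5 x^{3}}{3} works: f is exactly (dF/du)*(du/dx) for that inner function.
F(x) = - 2 \sin{\left(\frac{5 x^{3}}{3} \right)} is an antiderivative of f.
Check: d/dx[- 2 \sin{\left(\frac{5 x^{3}}{3} \right)}] = - 10 x^{2} \cos{\left(\frac{5 x^{3}}{3} \right)} = f(x).
F(7/2) = - 2 \sin{\left(\frac{1715}{24} \right)}; F(1) = - 2 \sin{\left(\frac{5}{3} \right)}.
Integral = F(7/2) - F(1) = - 2 \sin{\left(\frac{1715}{24} \right)} + 2 \sin{\left(\frac{5}{3} \right)}.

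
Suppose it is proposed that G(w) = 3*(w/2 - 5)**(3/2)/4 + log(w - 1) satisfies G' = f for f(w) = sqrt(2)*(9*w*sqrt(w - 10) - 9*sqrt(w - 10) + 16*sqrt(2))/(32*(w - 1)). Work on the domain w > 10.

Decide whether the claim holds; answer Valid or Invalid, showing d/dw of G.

d/dw[G] = (9*w*sqrt(w - 10) - 9*sqrt(w - 10) + 16*sqrt(2))/(16*sqrt(2)*w - 16*sqrt(2))
This equals f(w) exactly, so the claim holds.

Valid: G'(w) = f(w).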